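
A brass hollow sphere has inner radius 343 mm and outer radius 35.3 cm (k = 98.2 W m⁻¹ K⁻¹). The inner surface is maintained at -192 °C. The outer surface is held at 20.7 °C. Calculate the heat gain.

Q = 4πk·ΔT/(1/r₁ − 1/r₂) = 4π × 98.2 × 212.7 / (1/0.343 − 1/0.353) = 3.18×10^6 W

Q = 3180 kW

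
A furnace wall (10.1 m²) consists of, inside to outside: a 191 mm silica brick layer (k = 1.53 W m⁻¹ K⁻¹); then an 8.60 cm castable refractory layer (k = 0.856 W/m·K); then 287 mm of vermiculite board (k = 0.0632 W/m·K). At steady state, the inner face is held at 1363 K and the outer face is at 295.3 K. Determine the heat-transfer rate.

Q = 2.26 kW

Series thermal resistances, inner to outer:
  R_silica brick = L/(kA) = 0.191/(1.53·10.1) = 0.01236 K/W
  R_castable refractory = L/(kA) = 0.0860/(0.856·10.1) = 0.009947 K/W
  R_vermiculite board = L/(kA) = 0.287/(0.0632·10.1) = 0.4496 K/W
ΣR = 0.01236 + 0.009947 + 0.4496 = 0.4719 K/W
Q = ΔT/ΣR = (1363 K − 295.3 K)/0.4719 = 2260 W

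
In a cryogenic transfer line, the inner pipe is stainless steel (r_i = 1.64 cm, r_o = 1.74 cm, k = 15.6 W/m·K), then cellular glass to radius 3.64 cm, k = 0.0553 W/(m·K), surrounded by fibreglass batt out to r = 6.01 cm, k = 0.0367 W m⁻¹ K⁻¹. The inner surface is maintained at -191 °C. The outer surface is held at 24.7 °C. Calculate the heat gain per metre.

Q' = 50.2 W/m

Resistance network (inner→outer):
  R'_stainless steel = ln(0.0174/0.0164)/(2πk) = 0.05919/(2π·15.6) = 6.039×10^-4 m·K/W
  R'_cellular glass = ln(0.0364/0.0174)/(2πk) = 0.7381/(2π·0.0553) = 2.124 m·K/W
  R'_fibreglass batt = ln(0.0601/0.0364)/(2πk) = 0.5014/(2π·0.0367) = 2.175 m·K/W
ΣR = 6.039×10^-4 + 2.124 + 2.175 = 4.300 m·K/W
Q' = ΔT/ΣR = (-191 °C − 24.7 °C)/4.300 = -50.2 W/m
(Negative Q' ⇒ heat flows inward; heat gain = 50.2 W/m.)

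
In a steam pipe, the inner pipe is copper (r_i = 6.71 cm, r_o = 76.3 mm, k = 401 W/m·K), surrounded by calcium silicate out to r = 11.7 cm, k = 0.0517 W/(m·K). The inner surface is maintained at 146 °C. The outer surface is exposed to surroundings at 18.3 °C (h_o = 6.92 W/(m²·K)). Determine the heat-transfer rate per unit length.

Q' = 84.4 W/m

Treat each layer as a resistance in series:
  R'_copper = ln(0.0763/0.0671)/(2πk) = 0.1285/(2π·401) = 5.100×10^-5 m·K/W
  R'_calcium silicate = ln(0.117/0.0763)/(2πk) = 0.4275/(2π·0.0517) = 1.316 m·K/W
  R'_conv,out = 1/(2πr h) = 1/(2π·0.117·6.92) = 0.1966 m·K/W
ΣR = 5.100×10^-5 + 1.316 + 0.1966 = 1.513 m·K/W
Q' = ΔT/ΣR = (146 °C − 18.3 °C)/1.513 = 84.4 W/m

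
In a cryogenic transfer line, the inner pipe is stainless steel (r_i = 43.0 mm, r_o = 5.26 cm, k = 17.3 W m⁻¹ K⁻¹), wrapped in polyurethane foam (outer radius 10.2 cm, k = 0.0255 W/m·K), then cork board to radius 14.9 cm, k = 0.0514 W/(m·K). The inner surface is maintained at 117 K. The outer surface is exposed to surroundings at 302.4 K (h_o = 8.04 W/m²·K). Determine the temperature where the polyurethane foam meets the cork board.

T = 257.9 K

Treat each layer as a resistance in series:
  R'_stainless steel = ln(0.0526/0.0430)/(2πk) = 0.2015/(2π·17.3) = 0.001854 m·K/W
  R'_polyurethane foam = ln(0.102/0.0526)/(2πk) = 0.6623/(2π·0.0255) = 4.133 m·K/W
  R'_cork board = ln(0.149/0.102)/(2πk) = 0.3790/(2π·0.0514) = 1.173 m·K/W
  R'_conv,out = 1/(2πr h) = 1/(2π·0.149·8.04) = 0.1329 m·K/W
ΣR = 0.001854 + 4.133 + 1.173 + 0.1329 = 5.441 m·K/W
Q' = ΔT/ΣR = (117 K − 302.4 K)/5.441 = -34.07 W/m
From the inner boundary to the polyurethane foam/cork board interface, ΣR_partial = 4.135 m·K/W.
T_interface = T_in − Q'·ΣR_partial = 117 K − (-34.07)(4.135) = 257.9 K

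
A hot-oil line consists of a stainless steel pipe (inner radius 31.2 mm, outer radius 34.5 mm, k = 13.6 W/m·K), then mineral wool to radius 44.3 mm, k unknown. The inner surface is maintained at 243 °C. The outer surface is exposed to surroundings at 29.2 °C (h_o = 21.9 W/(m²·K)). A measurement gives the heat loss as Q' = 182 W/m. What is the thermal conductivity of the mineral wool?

ΣR = ΔT/Q' = |243 − 29.2|/182 = 1.175 m·K/W
Known resistances:
  R'_stainless steel = ln(0.0345/0.0312)/(2πk) = 0.1005/(2π·13.6) = 0.001177 m·K/W
  R'_conv,out = 1/(2πr h) = 1/(2π·0.0443·21.9) = 0.1640 m·K/W
R_mineral wool = ΣR − ΣR_known = 1.175 − 0.1652 = 1.010 m·K/W
ln(r₂/r₁)/(2πk) = 1.010 ⇒ k = 0.2500/(2π·1.010) = 0.0394 W/m·K

k = 0.0394 W/m·K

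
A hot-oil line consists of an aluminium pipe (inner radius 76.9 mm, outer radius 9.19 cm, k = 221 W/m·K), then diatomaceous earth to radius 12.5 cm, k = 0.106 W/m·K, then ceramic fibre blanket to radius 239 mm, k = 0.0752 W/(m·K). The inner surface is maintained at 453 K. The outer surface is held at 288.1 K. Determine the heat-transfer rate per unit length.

Q' = 89.9 W/m

Resistance network (inner→outer):
  R'_aluminium = ln(0.0919/0.0769)/(2πk) = 0.1782/(2π·221) = 1.283×10^-4 m·K/W
  R'_diatomaceous earth = ln(0.125/0.0919)/(2πk) = 0.3076/(2π·0.106) = 0.4619 m·K/W
  R'_ceramic fibre blanket = ln(0.239/0.125)/(2πk) = 0.6481/(2π·0.0752) = 1.372 m·K/W
ΣR = 1.283×10^-4 + 0.4619 + 1.372 = 1.834 m·K/W
Q' = ΔT/ΣR = (453 K − 288.1 K)/1.834 = 89.9 W/m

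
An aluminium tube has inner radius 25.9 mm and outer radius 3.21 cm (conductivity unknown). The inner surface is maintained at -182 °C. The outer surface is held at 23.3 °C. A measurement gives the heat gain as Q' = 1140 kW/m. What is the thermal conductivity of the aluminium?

ΣR = ΔT/Q' = |-182 − 23.3|/1.14×10^6 = 1.801×10^-4 m·K/W
ln(r₂/r₁)/(2πk) = 1.801×10^-4 ⇒ k = 0.2146/(2π·1.801×10^-4) = 190 W/m·K

k = 190 W/m·K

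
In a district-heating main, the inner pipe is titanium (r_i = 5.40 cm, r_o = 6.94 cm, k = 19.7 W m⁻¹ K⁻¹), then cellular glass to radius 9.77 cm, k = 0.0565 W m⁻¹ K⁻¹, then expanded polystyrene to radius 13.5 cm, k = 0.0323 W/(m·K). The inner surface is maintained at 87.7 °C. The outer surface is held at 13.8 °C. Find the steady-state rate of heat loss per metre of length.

Treat each layer as a resistance in series:
  R'_titanium = ln(0.0694/0.0540)/(2πk) = 0.2509/(2π·19.7) = 0.002027 m·K/W
  R'_cellular glass = ln(0.0977/0.0694)/(2πk) = 0.3420/(2π·0.0565) = 0.9634 m·K/W
  R'_expanded polystyrene = ln(0.135/0.0977)/(2πk) = 0.3234/(2π·0.0323) = 1.593 m·K/W
ΣR = 0.002027 + 0.9634 + 1.593 = 2.558 m·K/W
Q' = ΔT/ΣR = (87.7 °C − 13.8 °C)/2.558 = 28.9 W/m

Q' = 28.9 W/m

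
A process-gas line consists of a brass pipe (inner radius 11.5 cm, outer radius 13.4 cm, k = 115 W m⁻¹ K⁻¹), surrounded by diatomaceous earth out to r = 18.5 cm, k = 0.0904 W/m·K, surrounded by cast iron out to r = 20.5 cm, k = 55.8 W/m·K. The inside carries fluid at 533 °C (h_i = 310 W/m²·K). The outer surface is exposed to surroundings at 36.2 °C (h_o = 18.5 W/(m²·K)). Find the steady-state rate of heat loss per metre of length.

Series thermal resistances, inner to outer:
  R'_conv,in = 1/(2πr h) = 1/(2π·0.115·310) = 0.004464 m·K/W
  R'_brass = ln(0.134/0.115)/(2πk) = 0.1529/(2π·115) = 2.116×10^-4 m·K/W
  R'_diatomaceous earth = ln(0.185/0.134)/(2πk) = 0.3225/(2π·0.0904) = 0.5678 m·K/W
  R'_cast iron = ln(0.205/0.185)/(2πk) = 0.1027/(2π·55.8) = 2.928×10^-4 m·K/W
  R'_conv,out = 1/(2πr h) = 1/(2π·0.205·18.5) = 0.04197 m·K/W
ΣR = 0.004464 + 2.116×10^-4 + 0.5678 + 2.928×10^-4 + 0.04197 = 0.6147 m·K/W
Q' = ΔT/ΣR = (533 °C − 36.2 °C)/0.6147 = 808 W/m

Q' = 808 W/m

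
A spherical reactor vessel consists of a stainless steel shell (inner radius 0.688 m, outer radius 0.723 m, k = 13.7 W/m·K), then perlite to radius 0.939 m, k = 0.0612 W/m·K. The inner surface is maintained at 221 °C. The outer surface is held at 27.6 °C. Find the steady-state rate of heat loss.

Series thermal resistances, inner to outer:
  R_stainless steel = (1/0.688 − 1/0.723)/(4πk) = 0.07036/(4π·13.7) = 4.087×10^-4 K/W
  R_perlite = (1/0.723 − 1/0.939)/(4πk) = 0.3182/(4π·0.0612) = 0.4137 K/W
ΣR = 4.087×10^-4 + 0.4137 = 0.4141 K/W
Q = ΔT/ΣR = (221 °C − 27.6 °C)/0.4141 = 467 W

Q = 467 W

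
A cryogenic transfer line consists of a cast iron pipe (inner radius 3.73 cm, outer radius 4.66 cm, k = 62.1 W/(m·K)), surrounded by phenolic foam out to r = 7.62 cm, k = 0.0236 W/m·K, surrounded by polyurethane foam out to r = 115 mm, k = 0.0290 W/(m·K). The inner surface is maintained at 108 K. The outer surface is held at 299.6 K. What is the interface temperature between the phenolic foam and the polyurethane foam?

T = 222.0 K

Series thermal resistances, inner to outer:
  R'_cast iron = ln(0.0466/0.0373)/(2πk) = 0.2226/(2π·62.1) = 5.705×10^-4 m·K/W
  R'_phenolic foam = ln(0.0762/0.0466)/(2πk) = 0.4918/(2π·0.0236) = 3.316 m·K/W
  R'_polyurethane foam = ln(0.115/0.0762)/(2πk) = 0.4116/(2π·0.0290) = 2.259 m·K/W
ΣR = 5.705×10^-4 + 3.316 + 2.259 = 5.576 m·K/W
Q' = ΔT/ΣR = (108 K − 299.6 K)/5.576 = -34.36 W/m
From the inner boundary to the phenolic foam/polyurethane foam interface, ΣR_partial = 3.317 m·K/W.
T_interface = T_in − Q'·ΣR_partial = 108 K − (-34.36)(3.317) = 222.0 K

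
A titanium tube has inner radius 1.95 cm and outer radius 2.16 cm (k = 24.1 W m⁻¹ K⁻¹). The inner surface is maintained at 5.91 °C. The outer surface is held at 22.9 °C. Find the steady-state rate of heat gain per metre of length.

Q' = 25200 W/m

Q' = 2πk·ΔT/ln(r₂/r₁) = 2π × 24.1 × 16.99 / ln(0.0216/0.0195) = 25200 W/m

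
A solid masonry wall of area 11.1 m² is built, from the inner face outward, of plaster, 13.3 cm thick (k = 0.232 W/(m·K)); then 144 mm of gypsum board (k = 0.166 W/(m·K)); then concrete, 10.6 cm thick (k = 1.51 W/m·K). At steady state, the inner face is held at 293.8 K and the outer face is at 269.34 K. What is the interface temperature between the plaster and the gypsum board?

Treat each layer as a resistance in series:
  R_plaster = L/(kA) = 0.133/(0.232·11.1) = 0.05165 K/W
  R_gypsum board = L/(kA) = 0.144/(0.166·11.1) = 0.07815 K/W
  R_concrete = L/(kA) = 0.106/(1.51·11.1) = 0.006324 K/W
ΣR = 0.05165 + 0.07815 + 0.006324 = 0.1361 K/W
Q = ΔT/ΣR = (293.8 K − 269.34 K)/0.1361 = 179.7 W
From the inner boundary to the plaster/gypsum board interface, ΣR_partial = 0.05165 K/W.
T_interface = T_in − Q·ΣR_partial = 293.8 K − (179.7)(0.05165) = 284.5 K

T = 284.5 K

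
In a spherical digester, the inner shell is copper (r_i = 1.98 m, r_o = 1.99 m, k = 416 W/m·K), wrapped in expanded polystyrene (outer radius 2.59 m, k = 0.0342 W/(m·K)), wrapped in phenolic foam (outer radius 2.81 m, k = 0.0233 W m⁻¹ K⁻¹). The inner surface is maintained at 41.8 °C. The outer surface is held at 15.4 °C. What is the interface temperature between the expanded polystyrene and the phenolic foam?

T = 22.7 °C

Resistance network (inner→outer):
  R_copper = (1/1.98 − 1/1.99)/(4πk) = 0.002538/(4π·416) = 4.855×10^-7 K/W
  R_expanded polystyrene = (1/1.99 − 1/2.59)/(4πk) = 0.1164/(4π·0.0342) = 0.2709 K/W
  R_phenolic foam = (1/2.59 − 1/2.81)/(4πk) = 0.03023/(4π·0.0233) = 0.1032 K/W
ΣR = 4.855×10^-7 + 0.2709 + 0.1032 = 0.3741 K/W
Q = ΔT/ΣR = (41.8 °C − 15.4 °C)/0.3741 = 70.57 W
From the inner boundary to the expanded polystyrene/phenolic foam interface, ΣR_partial = 0.2709 K/W.
T_interface = T_in − Q·ΣR_partial = 41.8 °C − (70.57)(0.2709) = 22.7 °C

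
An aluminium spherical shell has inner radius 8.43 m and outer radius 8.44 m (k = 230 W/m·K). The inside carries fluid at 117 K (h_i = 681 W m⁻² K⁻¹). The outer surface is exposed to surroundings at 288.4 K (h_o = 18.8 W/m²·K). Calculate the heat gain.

Series thermal resistances, inner to outer:
  R_conv,in = 1/(4πr²h) = 1/(4π·8.43²·681) = 1.644×10^-6 K/W
  R_aluminium = (1/8.43 − 1/8.44)/(4πk) = 1.405×10^-4/(4π·230) = 4.863×10^-8 K/W
  R_conv,out = 1/(4πr²h) = 1/(4π·8.44²·18.8) = 5.942×10^-5 K/W
ΣR = 1.644×10^-6 + 4.863×10^-8 + 5.942×10^-5 = 6.111×10^-5 K/W
Q = ΔT/ΣR = (117 K − 288.4 K)/6.111×10^-5 = -2.80×10^6 W
(Negative Q ⇒ heat flows inward; heat gain = 2.80×10^6 W.)

Q = 2.80×10^6 W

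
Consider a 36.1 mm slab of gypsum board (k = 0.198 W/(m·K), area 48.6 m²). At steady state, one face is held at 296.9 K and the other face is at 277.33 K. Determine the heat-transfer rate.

Q = 5.22 kW

Q = kA·ΔT/L = 0.198 × 48.6 × |296.9 K − 277.33 K| / 0.0361 = 5220 W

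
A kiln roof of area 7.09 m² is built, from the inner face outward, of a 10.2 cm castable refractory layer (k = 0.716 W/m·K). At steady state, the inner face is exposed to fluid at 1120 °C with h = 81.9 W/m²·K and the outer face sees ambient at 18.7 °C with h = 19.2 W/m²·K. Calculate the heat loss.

Series thermal resistances, inner to outer:
  R_conv,in = 1/(hA) = 1/(81.9·7.09) = 0.001722 K/W
  R_castable refractory = L/(kA) = 0.102/(0.716·7.09) = 0.02009 K/W
  R_conv,out = 1/(hA) = 1/(19.2·7.09) = 0.007346 K/W
ΣR = 0.001722 + 0.02009 + 0.007346 = 0.02916 K/W
Q = ΔT/ΣR = (1120 °C − 18.7 °C)/0.02916 = 37800 W

Q = 37.8 kW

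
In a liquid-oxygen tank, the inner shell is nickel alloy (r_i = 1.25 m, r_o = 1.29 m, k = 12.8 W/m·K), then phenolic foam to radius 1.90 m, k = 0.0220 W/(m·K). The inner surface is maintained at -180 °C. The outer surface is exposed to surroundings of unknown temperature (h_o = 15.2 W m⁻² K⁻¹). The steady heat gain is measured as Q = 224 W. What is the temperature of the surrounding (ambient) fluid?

Sum the resistances:
  R_nickel alloy = (1/1.25 − 1/1.29)/(4πk) = 0.02481/(4π·12.8) = 1.542×10^-4 K/W
  R_phenolic foam = (1/1.29 − 1/1.90)/(4πk) = 0.2489/(4π·0.0220) = 0.9002 K/W
  R_conv,out = 1/(4πr²h) = 1/(4π·1.90²·15.2) = 0.001450 K/W
ΣR = 0.9018 K/W
ΔT = Q·ΣR = 224 × 0.9018 = 202.0 K
Heat flows inward, so T_out = T_in + ΔT = -180 + 202.0 = 22.0 °C

T_out = 22.0 °C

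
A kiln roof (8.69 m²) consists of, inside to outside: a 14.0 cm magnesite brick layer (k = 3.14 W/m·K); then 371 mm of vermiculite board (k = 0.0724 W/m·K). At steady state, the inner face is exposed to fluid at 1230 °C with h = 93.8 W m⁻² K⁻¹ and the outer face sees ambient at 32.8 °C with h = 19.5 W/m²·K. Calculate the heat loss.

Treat each layer as a resistance in series:
  R_conv,in = 1/(hA) = 1/(93.8·8.69) = 0.001227 K/W
  R_magnesite brick = L/(kA) = 0.140/(3.14·8.69) = 0.005131 K/W
  R_vermiculite board = L/(kA) = 0.371/(0.0724·8.69) = 0.5897 K/W
  R_conv,out = 1/(hA) = 1/(19.5·8.69) = 0.005901 K/W
ΣR = 0.001227 + 0.005131 + 0.5897 + 0.005901 = 0.6020 K/W
Q = ΔT/ΣR = (1230 °C − 32.8 °C)/0.6020 = 1990 W

Q = 1990 W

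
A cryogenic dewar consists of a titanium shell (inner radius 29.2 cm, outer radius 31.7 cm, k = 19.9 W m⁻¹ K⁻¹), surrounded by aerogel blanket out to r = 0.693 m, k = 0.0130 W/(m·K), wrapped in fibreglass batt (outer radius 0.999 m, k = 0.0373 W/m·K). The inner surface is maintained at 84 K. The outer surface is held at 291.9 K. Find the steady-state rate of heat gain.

Q = 18.2 W

Resistance network (inner→outer):
  R_titanium = (1/0.292 − 1/0.317)/(4πk) = 0.2701/(4π·19.9) = 0.001080 K/W
  R_aerogel blanket = (1/0.317 − 1/0.693)/(4πk) = 1.712/(4π·0.0130) = 10.48 K/W
  R_fibreglass batt = (1/0.693 − 1/0.999)/(4πk) = 0.4420/(4π·0.0373) = 0.9430 K/W
ΣR = 0.001080 + 10.48 + 0.9430 = 11.42 K/W
Q = ΔT/ΣR = (84 K − 291.9 K)/11.42 = -18.2 W
(Negative Q ⇒ heat flows inward; heat gain = 18.2 W.)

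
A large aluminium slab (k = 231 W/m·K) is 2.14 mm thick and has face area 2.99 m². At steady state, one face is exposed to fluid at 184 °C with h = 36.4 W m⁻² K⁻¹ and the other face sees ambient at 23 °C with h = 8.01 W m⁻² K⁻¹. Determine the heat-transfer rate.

Q = 3.16 kW

Series thermal resistances, inner to outer:
  R_conv,in = 1/(hA) = 1/(36.4·2.99) = 0.009188 K/W
  R_aluminium = L/(kA) = 0.00214/(231·2.99) = 3.098×10^-6 K/W
  R_conv,out = 1/(hA) = 1/(8.01·2.99) = 0.04175 K/W
ΣR = 0.009188 + 3.098×10^-6 + 0.04175 = 0.05094 K/W
Q = ΔT/ΣR = (184 °C − 23 °C)/0.05094 = 3160 W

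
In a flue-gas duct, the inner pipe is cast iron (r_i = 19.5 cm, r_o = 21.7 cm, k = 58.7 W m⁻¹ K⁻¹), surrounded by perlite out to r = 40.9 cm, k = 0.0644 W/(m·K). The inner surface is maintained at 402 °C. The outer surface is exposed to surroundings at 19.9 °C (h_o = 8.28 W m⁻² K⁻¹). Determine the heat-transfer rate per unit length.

Resistance network (inner→outer):
  R'_cast iron = ln(0.217/0.195)/(2πk) = 0.1069/(2π·58.7) = 2.898×10^-4 m·K/W
  R'_perlite = ln(0.409/0.217)/(2πk) = 0.6338/(2π·0.0644) = 1.566 m·K/W
  R'_conv,out = 1/(2πr h) = 1/(2π·0.409·8.28) = 0.04700 m·K/W
ΣR = 2.898×10^-4 + 1.566 + 0.04700 = 1.613 m·K/W
Q' = ΔT/ΣR = (402 °C − 19.9 °C)/1.613 = 237 W/m

Q' = 237 W/m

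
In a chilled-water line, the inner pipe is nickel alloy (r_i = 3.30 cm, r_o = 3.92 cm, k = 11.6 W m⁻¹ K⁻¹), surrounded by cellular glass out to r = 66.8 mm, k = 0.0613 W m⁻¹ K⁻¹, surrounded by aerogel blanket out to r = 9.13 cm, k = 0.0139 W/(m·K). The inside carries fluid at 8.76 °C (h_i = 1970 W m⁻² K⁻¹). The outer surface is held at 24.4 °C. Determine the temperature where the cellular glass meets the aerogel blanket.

Resistance network (inner→outer):
  R'_conv,in = 1/(2πr h) = 1/(2π·0.0330·1970) = 0.002448 m·K/W
  R'_nickel alloy = ln(0.0392/0.0330)/(2πk) = 0.1722/(2π·11.6) = 0.002362 m·K/W
  R'_cellular glass = ln(0.0668/0.0392)/(2πk) = 0.5330/(2π·0.0613) = 1.384 m·K/W
  R'_aerogel blanket = ln(0.0913/0.0668)/(2πk) = 0.3124/(2π·0.0139) = 3.578 m·K/W
ΣR = 0.002448 + 0.002362 + 1.384 + 3.578 = 4.967 m·K/W
Q' = ΔT/ΣR = (8.76 °C − 24.4 °C)/4.967 = -3.149 W/m
From the inner boundary to the cellular glass/aerogel blanket interface, ΣR_partial = 1.389 m·K/W.
T_interface = T_in − Q'·ΣR_partial = 8.76 °C − (-3.149)(1.389) = 13.1 °C

T = 13.1 °C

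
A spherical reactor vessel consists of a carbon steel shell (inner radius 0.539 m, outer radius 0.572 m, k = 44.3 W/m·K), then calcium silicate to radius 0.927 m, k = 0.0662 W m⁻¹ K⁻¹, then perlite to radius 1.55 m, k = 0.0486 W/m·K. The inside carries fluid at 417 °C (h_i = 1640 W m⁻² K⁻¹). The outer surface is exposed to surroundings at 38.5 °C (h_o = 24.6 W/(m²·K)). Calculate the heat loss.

Q = 250 W

Resistance network (inner→outer):
  R_conv,in = 1/(4πr²h) = 1/(4π·0.539²·1640) = 1.670×10^-4 K/W
  R_carbon steel = (1/0.539 − 1/0.572)/(4πk) = 0.1070/(4π·44.3) = 1.923×10^-4 K/W
  R_calcium silicate = (1/0.572 − 1/0.927)/(4πk) = 0.6695/(4π·0.0662) = 0.8048 K/W
  R_perlite = (1/0.927 − 1/1.55)/(4πk) = 0.4336/(4π·0.0486) = 0.7100 K/W
  R_conv,out = 1/(4πr²h) = 1/(4π·1.55²·24.6) = 0.001346 K/W
ΣR = 1.670×10^-4 + 1.923×10^-4 + 0.8048 + 0.7100 + 0.001346 = 1.517 K/W
Q = ΔT/ΣR = (417 °C − 38.5 °C)/1.517 = 250 W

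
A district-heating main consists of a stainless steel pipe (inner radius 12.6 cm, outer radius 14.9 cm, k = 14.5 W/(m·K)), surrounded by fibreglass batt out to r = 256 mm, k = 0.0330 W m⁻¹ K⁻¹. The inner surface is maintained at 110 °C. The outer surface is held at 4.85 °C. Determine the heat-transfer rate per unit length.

Treat each layer as a resistance in series:
  R'_stainless steel = ln(0.149/0.126)/(2πk) = 0.1677/(2π·14.5) = 0.001840 m·K/W
  R'_fibreglass batt = ln(0.256/0.149)/(2πk) = 0.5412/(2π·0.0330) = 2.610 m·K/W
ΣR = 0.001840 + 2.610 = 2.612 m·K/W
Q' = ΔT/ΣR = (110 °C − 4.85 °C)/2.612 = 40.3 W/m

Q' = 40.3 W/m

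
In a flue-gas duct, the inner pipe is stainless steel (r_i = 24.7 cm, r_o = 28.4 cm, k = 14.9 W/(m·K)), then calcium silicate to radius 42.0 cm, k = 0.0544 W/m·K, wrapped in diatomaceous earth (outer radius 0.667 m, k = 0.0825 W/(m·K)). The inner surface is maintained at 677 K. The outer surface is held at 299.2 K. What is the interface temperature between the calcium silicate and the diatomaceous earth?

T = 465 K

Treat each layer as a resistance in series:
  R'_stainless steel = ln(0.284/0.247)/(2πk) = 0.1396/(2π·14.9) = 0.001491 m·K/W
  R'_calcium silicate = ln(0.420/0.284)/(2πk) = 0.3913/(2π·0.0544) = 1.145 m·K/W
  R'_diatomaceous earth = ln(0.667/0.420)/(2πk) = 0.4625/(2π·0.0825) = 0.8923 m·K/W
ΣR = 0.001491 + 1.145 + 0.8923 = 2.039 m·K/W
Q' = ΔT/ΣR = (677 K − 299.2 K)/2.039 = 185.3 W/m
From the inner boundary to the calcium silicate/diatomaceous earth interface, ΣR_partial = 1.146 m·K/W.
T_interface = T_in − Q'·ΣR_partial = 677 K − (185.3)(1.146) = 465 K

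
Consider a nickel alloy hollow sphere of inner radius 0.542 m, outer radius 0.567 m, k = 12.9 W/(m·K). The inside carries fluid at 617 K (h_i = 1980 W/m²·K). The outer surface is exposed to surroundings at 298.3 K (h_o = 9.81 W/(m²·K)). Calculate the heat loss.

Treat each layer as a resistance in series:
  R_conv,in = 1/(4πr²h) = 1/(4π·0.542²·1980) = 1.368×10^-4 K/W
  R_nickel alloy = (1/0.542 − 1/0.567)/(4πk) = 0.08135/(4π·12.9) = 5.018×10^-4 K/W
  R_conv,out = 1/(4πr²h) = 1/(4π·0.567²·9.81) = 0.02523 K/W
ΣR = 1.368×10^-4 + 5.018×10^-4 + 0.02523 = 0.02587 K/W
Q = ΔT/ΣR = (617 K − 298.3 K)/0.02587 = 12300 W

Q = 12.3 kW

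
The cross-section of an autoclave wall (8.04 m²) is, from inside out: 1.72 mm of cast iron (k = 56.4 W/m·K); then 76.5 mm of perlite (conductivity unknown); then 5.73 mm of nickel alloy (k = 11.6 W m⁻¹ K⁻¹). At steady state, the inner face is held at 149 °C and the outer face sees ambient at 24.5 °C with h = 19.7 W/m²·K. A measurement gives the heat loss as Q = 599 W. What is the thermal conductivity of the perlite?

k = 0.0472 W/m·K

ΣR = ΔT/Q = |149 − 24.5|/599 = 0.2078 K/W
Known resistances:
  R_cast iron = L/(kA) = 0.00172/(56.4·8.04) = 3.793×10^-6 K/W
  R_nickel alloy = L/(kA) = 0.00573/(11.6·8.04) = 6.144×10^-5 K/W
  R_conv,out = 1/(hA) = 1/(19.7·8.04) = 0.006314 K/W
R_perlite = ΣR − ΣR_known = 0.2078 − 0.006379 = 0.2014 K/W
L/(kA) = 0.2014 ⇒ k = 0.0765/(0.2014·8.04) = 0.0472 W/m·K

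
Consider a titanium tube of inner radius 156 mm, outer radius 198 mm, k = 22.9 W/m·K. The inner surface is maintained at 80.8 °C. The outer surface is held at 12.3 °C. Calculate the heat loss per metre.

Q' = 41.3 kW/m

Q' = 2πk·ΔT/ln(r₂/r₁) = 2π × 22.9 × 68.5 / ln(0.198/0.156) = 41300 W/m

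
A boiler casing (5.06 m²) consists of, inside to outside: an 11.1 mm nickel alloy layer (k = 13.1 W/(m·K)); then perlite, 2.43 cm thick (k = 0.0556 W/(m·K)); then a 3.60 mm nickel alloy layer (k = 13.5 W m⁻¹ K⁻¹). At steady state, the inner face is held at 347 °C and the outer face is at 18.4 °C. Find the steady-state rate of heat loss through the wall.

Q = 3790 W

Resistance network (inner→outer):
  R_nickel alloy = L/(kA) = 0.0111/(13.1·5.06) = 1.675×10^-4 K/W
  R_perlite = L/(kA) = 0.0243/(0.0556·5.06) = 0.08637 K/W
  R_nickel alloy = L/(kA) = 0.00360/(13.5·5.06) = 5.270×10^-5 K/W
ΣR = 1.675×10^-4 + 0.08637 + 5.270×10^-5 = 0.08659 K/W
Q = ΔT/ΣR = (347 °C − 18.4 °C)/0.08659 = 3790 W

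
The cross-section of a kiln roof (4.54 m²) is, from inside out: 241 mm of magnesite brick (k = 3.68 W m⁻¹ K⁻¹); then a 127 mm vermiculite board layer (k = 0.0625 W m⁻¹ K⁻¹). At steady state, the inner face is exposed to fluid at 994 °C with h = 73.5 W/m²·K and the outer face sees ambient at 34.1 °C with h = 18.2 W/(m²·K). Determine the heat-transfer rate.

Resistance network (inner→outer):
  R_conv,in = 1/(hA) = 1/(73.5·4.54) = 0.002997 K/W
  R_magnesite brick = L/(kA) = 0.241/(3.68·4.54) = 0.01442 K/W
  R_vermiculite board = L/(kA) = 0.127/(0.0625·4.54) = 0.4476 K/W
  R_conv,out = 1/(hA) = 1/(18.2·4.54) = 0.01210 K/W
ΣR = 0.002997 + 0.01442 + 0.4476 + 0.01210 = 0.4771 K/W
Q = ΔT/ΣR = (994 °C − 34.1 °C)/0.4771 = 2010 W

Q = 2.01 kW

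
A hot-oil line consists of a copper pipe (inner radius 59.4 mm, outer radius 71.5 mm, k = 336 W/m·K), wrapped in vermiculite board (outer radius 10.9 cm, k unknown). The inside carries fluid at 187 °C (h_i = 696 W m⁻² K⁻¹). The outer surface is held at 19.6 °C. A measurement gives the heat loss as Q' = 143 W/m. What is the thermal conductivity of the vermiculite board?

k = 0.0575 W/m·K

ΣR = ΔT/Q' = |187 − 19.6|/143 = 1.171 m·K/W
Known resistances:
  R'_conv,in = 1/(2πr h) = 1/(2π·0.0594·696) = 0.003850 m·K/W
  R'_copper = ln(0.0715/0.0594)/(2πk) = 0.1854/(2π·336) = 8.782×10^-5 m·K/W
R_vermiculite board = ΣR − ΣR_known = 1.171 − 0.003938 = 1.167 m·K/W
ln(r₂/r₁)/(2πk) = 1.167 ⇒ k = 0.4217/(2π·1.167) = 0.0575 W/m·K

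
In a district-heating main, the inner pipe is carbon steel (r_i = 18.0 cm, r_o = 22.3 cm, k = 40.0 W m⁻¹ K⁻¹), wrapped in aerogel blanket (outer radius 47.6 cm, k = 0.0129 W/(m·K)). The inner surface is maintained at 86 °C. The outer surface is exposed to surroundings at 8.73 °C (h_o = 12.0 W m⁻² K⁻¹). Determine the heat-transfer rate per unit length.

Treat each layer as a resistance in series:
  R'_carbon steel = ln(0.223/0.180)/(2πk) = 0.2142/(2π·40.0) = 8.523×10^-4 m·K/W
  R'_aerogel blanket = ln(0.476/0.223)/(2πk) = 0.7582/(2π·0.0129) = 9.355 m·K/W
  R'_conv,out = 1/(2πr h) = 1/(2π·0.476·12.0) = 0.02786 m·K/W
ΣR = 8.523×10^-4 + 9.355 + 0.02786 = 9.384 m·K/W
Q' = ΔT/ΣR = (86 °C − 8.73 °C)/9.384 = 8.23 W/m

Q' = 8.23 W/m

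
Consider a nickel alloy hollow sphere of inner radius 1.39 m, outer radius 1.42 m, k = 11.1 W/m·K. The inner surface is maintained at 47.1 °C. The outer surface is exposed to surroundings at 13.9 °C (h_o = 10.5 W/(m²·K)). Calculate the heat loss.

Series thermal resistances, inner to outer:
  R_nickel alloy = (1/1.39 − 1/1.42)/(4πk) = 0.01520/(4π·11.1) = 1.090×10^-4 K/W
  R_conv,out = 1/(4πr²h) = 1/(4π·1.42²·10.5) = 0.003759 K/W
ΣR = 1.090×10^-4 + 0.003759 = 0.003868 K/W
Q = ΔT/ΣR = (47.1 °C − 13.9 °C)/0.003868 = 8580 W

Q = 8.58 kW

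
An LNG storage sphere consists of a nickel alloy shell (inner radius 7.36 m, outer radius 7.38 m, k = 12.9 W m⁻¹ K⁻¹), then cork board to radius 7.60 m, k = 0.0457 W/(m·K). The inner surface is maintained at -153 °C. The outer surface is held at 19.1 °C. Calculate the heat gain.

Resistance network (inner→outer):
  R_nickel alloy = (1/7.36 − 1/7.38)/(4πk) = 3.682×10^-4/(4π·12.9) = 2.271×10^-6 K/W
  R_cork board = (1/7.38 − 1/7.60)/(4πk) = 0.003922/(4π·0.0457) = 0.006830 K/W
ΣR = 2.271×10^-6 + 0.006830 = 0.006832 K/W
Q = ΔT/ΣR = (-153 °C − 19.1 °C)/0.006832 = -25200 W
(Negative Q ⇒ heat flows inward; heat gain = 25200 W.)

Q = 25.2 kW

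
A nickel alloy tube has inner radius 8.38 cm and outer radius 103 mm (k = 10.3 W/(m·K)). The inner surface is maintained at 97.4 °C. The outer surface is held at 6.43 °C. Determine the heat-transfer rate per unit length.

Q' = 28.5 kW/m

Q' = 2πk·ΔT/ln(r₂/r₁) = 2π × 10.3 × 90.97 / ln(0.103/0.0838) = 28500 W/m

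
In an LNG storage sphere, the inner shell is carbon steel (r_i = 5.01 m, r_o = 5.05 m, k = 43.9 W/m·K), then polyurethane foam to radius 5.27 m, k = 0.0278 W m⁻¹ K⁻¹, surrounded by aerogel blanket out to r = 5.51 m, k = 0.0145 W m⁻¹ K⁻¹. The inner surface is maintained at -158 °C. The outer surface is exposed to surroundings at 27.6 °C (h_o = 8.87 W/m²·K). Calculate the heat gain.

Series thermal resistances, inner to outer:
  R_carbon steel = (1/5.01 − 1/5.05)/(4πk) = 0.001581/(4π·43.9) = 2.866×10^-6 K/W
  R_polyurethane foam = (1/5.05 − 1/5.27)/(4πk) = 0.008266/(4π·0.0278) = 0.02366 K/W
  R_aerogel blanket = (1/5.27 − 1/5.51)/(4πk) = 0.008265/(4π·0.0145) = 0.04536 K/W
  R_conv,out = 1/(4πr²h) = 1/(4π·5.51²·8.87) = 2.955×10^-4 K/W
ΣR = 2.866×10^-6 + 0.02366 + 0.04536 + 2.955×10^-4 = 0.06932 K/W
Q = ΔT/ΣR = (-158 °C − 27.6 °C)/0.06932 = -2680 W
(Negative Q ⇒ heat flows inward; heat gain = 2680 W.)

Q = 2.68 kW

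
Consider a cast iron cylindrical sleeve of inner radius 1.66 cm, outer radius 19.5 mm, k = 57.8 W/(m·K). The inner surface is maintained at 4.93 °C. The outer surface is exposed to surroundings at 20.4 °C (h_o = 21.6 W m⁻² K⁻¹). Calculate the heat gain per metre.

Q' = 40.9 W/m

Series thermal resistances, inner to outer:
  R'_cast iron = ln(0.0195/0.0166)/(2πk) = 0.1610/(2π·57.8) = 4.434×10^-4 m·K/W
  R'_conv,out = 1/(2πr h) = 1/(2π·0.0195·21.6) = 0.3779 m·K/W
ΣR = 4.434×10^-4 + 0.3779 = 0.3783 m·K/W
Q' = ΔT/ΣR = (4.93 °C − 20.4 °C)/0.3783 = -40.9 W/m
(Negative Q' ⇒ heat flows inward; heat gain = 40.9 W/m.)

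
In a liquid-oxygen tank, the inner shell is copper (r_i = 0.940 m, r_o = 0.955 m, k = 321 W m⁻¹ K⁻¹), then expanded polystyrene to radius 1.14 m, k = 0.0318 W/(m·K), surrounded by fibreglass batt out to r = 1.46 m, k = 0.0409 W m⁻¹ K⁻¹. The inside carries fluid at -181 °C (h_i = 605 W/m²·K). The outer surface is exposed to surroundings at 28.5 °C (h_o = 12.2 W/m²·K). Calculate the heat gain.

Treat each layer as a resistance in series:
  R_conv,in = 1/(4πr²h) = 1/(4π·0.940²·605) = 1.489×10^-4 K/W
  R_copper = (1/0.940 − 1/0.955)/(4πk) = 0.01671/(4π·321) = 4.142×10^-6 K/W
  R_expanded polystyrene = (1/0.955 − 1/1.14)/(4πk) = 0.1699/(4π·0.0318) = 0.4252 K/W
  R_fibreglass batt = (1/1.14 − 1/1.46)/(4πk) = 0.1923/(4π·0.0409) = 0.3741 K/W
  R_conv,out = 1/(4πr²h) = 1/(4π·1.46²·12.2) = 0.003060 K/W
ΣR = 1.489×10^-4 + 4.142×10^-6 + 0.4252 + 0.3741 + 0.003060 = 0.8025 K/W
Q = ΔT/ΣR = (-181 °C − 28.5 °C)/0.8025 = -261 W
(Negative Q ⇒ heat flows inward; heat gain = 261 W.)

Q = 261 W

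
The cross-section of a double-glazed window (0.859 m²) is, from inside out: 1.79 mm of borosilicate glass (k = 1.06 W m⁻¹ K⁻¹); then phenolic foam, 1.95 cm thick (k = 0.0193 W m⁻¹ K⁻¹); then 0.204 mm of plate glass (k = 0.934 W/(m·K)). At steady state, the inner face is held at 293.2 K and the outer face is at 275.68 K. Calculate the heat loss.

Q = 14.9 W

Treat each layer as a resistance in series:
  R_borosilicate glass = L/(kA) = 0.00179/(1.06·0.859) = 0.001966 K/W
  R_phenolic foam = L/(kA) = 0.0195/(0.0193·0.859) = 1.176 K/W
  R_plate glass = L/(kA) = 2.04×10^-4/(0.934·0.859) = 2.543×10^-4 K/W
ΣR = 0.001966 + 1.176 + 2.543×10^-4 = 1.178 K/W
Q = ΔT/ΣR = (293.2 K − 275.68 K)/1.178 = 14.9 W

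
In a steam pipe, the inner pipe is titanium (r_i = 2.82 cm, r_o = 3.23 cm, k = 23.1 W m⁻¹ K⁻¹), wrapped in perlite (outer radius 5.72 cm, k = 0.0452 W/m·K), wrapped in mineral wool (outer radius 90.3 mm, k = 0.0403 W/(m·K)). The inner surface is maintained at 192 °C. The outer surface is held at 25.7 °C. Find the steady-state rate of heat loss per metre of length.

Q' = 43.6 W/m

Series thermal resistances, inner to outer:
  R'_titanium = ln(0.0323/0.0282)/(2πk) = 0.1357/(2π·23.1) = 9.353×10^-4 m·K/W
  R'_perlite = ln(0.0572/0.0323)/(2πk) = 0.5715/(2π·0.0452) = 2.012 m·K/W
  R'_mineral wool = ln(0.0903/0.0572)/(2πk) = 0.4566/(2π·0.0403) = 1.803 m·K/W
ΣR = 9.353×10^-4 + 2.012 + 1.803 = 3.816 m·K/W
Q' = ΔT/ΣR = (192 °C − 25.7 °C)/3.816 = 43.6 W/m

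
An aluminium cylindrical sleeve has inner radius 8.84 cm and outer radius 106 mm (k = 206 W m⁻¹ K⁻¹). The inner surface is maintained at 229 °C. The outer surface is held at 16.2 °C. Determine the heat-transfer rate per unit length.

Q' = 1520 kW/m

Q' = 2πk·ΔT/ln(r₂/r₁) = 2π × 206 × 212.8 / ln(0.106/0.0884) = 1.52×10^6 W/m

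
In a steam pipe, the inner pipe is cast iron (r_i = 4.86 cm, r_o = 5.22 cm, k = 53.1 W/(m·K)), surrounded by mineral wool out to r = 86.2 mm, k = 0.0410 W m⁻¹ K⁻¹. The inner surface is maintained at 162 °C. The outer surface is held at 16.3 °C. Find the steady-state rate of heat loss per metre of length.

Q' = 74.8 W/m

Resistance network (inner→outer):
  R'_cast iron = ln(0.0522/0.0486)/(2πk) = 0.07146/(2π·53.1) = 2.142×10^-4 m·K/W
  R'_mineral wool = ln(0.0862/0.0522)/(2πk) = 0.5016/(2π·0.0410) = 1.947 m·K/W
ΣR = 2.142×10^-4 + 1.947 = 1.947 m·K/W
Q' = ΔT/ΣR = (162 °C − 16.3 °C)/1.947 = 74.8 W/m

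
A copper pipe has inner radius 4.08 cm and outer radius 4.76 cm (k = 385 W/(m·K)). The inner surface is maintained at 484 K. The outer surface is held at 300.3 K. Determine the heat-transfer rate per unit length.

Q' = 2880 kW/m

Q' = 2πk·ΔT/ln(r₂/r₁) = 2π × 385 × 183.7 / ln(0.0476/0.0408) = 2.88×10^6 W/m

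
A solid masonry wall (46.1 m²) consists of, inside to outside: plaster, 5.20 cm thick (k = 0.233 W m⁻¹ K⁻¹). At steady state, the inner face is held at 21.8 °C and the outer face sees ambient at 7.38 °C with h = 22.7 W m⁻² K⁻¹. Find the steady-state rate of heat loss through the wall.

Resistance network (inner→outer):
  R_plaster = L/(kA) = 0.0520/(0.233·46.1) = 0.004841 K/W
  R_conv,out = 1/(hA) = 1/(22.7·46.1) = 9.556×10^-4 K/W
ΣR = 0.004841 + 9.556×10^-4 = 0.005797 K/W
Q = ΔT/ΣR = (21.8 °C − 7.38 °C)/0.005797 = 2490 W

Q = 2.49 kW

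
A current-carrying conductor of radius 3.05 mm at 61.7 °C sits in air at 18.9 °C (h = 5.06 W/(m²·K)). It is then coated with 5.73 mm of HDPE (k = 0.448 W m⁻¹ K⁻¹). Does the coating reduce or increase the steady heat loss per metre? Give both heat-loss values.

increases: 4.15 → 10.8 W/m

Critical radius for a cylinder: r_cr = k/h = 0.0885 m = 8.85 cm.
Outer radius after coating: r₂ = 0.00305 + 0.00573 = 0.00878 m.
Since r₁ < r_cr and r₂ ≤ r_cr, the coating moves toward the maximum at r_cr — heat loss rises.
Bare: R = 1/(2πr₁h) = 10.31 m·K/W; Q = 42.8/10.31 = 4.15 W/m.
Coated: R = R_cond + R_conv = 3.958 m·K/W; Q = 42.8/3.958 = 10.8 W/m.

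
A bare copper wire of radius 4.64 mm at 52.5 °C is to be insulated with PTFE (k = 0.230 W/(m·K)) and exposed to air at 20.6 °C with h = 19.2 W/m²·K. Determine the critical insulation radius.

r_cr = 1.20 cm

For a cylinder, r_cr = k_ins/h = 0.230/19.2 = 0.0120 m = 1.20 cm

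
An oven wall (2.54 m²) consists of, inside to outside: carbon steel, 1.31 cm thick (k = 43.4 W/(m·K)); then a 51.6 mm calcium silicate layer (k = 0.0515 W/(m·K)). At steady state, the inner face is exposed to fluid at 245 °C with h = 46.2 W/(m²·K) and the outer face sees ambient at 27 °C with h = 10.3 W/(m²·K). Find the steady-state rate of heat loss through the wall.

Treat each layer as a resistance in series:
  R_conv,in = 1/(hA) = 1/(46.2·2.54) = 0.008522 K/W
  R_carbon steel = L/(kA) = 0.0131/(43.4·2.54) = 1.188×10^-4 K/W
  R_calcium silicate = L/(kA) = 0.0516/(0.0515·2.54) = 0.3945 K/W
  R_conv,out = 1/(hA) = 1/(10.3·2.54) = 0.03822 K/W
ΣR = 0.008522 + 1.188×10^-4 + 0.3945 + 0.03822 = 0.4414 K/W
Q = ΔT/ΣR = (245 °C − 27 °C)/0.4414 = 494 W

Q = 494 W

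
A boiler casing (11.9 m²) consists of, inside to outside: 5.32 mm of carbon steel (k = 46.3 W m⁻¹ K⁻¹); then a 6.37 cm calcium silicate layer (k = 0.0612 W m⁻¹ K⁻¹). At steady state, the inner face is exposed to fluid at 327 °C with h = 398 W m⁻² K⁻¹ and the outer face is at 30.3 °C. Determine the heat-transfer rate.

Q = 3.38 kW

Resistance network (inner→outer):
  R_conv,in = 1/(hA) = 1/(398·11.9) = 2.111×10^-4 K/W
  R_carbon steel = L/(kA) = 0.00532/(46.3·11.9) = 9.656×10^-6 K/W
  R_calcium silicate = L/(kA) = 0.0637/(0.0612·11.9) = 0.08747 K/W
ΣR = 2.111×10^-4 + 9.656×10^-6 + 0.08747 = 0.08769 K/W
Q = ΔT/ΣR = (327 °C − 30.3 °C)/0.08769 = 3380 W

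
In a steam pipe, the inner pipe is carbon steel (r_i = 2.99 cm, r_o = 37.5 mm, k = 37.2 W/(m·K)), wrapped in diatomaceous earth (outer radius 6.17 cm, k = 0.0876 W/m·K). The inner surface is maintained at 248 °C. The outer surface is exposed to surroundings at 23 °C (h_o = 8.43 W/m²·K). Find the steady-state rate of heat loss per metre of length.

Q' = 186 W/m

Treat each layer as a resistance in series:
  R'_carbon steel = ln(0.0375/0.0299)/(2πk) = 0.2265/(2π·37.2) = 9.690×10^-4 m·K/W
  R'_diatomaceous earth = ln(0.0617/0.0375)/(2πk) = 0.4979/(2π·0.0876) = 0.9047 m·K/W
  R'_conv,out = 1/(2πr h) = 1/(2π·0.0617·8.43) = 0.3060 m·K/W
ΣR = 9.690×10^-4 + 0.9047 + 0.3060 = 1.212 m·K/W
Q' = ΔT/ΣR = (248 °C − 23 °C)/1.212 = 186 W/m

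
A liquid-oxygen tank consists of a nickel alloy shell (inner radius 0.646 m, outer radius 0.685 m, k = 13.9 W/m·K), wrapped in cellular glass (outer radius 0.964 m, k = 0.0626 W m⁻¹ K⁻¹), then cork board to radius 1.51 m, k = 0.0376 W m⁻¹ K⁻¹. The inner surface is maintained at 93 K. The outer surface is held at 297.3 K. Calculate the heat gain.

Resistance network (inner→outer):
  R_nickel alloy = (1/0.646 − 1/0.685)/(4πk) = 0.08813/(4π·13.9) = 5.046×10^-4 K/W
  R_cellular glass = (1/0.685 − 1/0.964)/(4πk) = 0.4225/(4π·0.0626) = 0.5371 K/W
  R_cork board = (1/0.964 − 1/1.51)/(4πk) = 0.3751/(4π·0.0376) = 0.7939 K/W
ΣR = 5.046×10^-4 + 0.5371 + 0.7939 = 1.332 K/W
Q = ΔT/ΣR = (93 K − 297.3 K)/1.332 = -153 W
(Negative Q ⇒ heat flows inward; heat gain = 153 W.)

Q = 153 W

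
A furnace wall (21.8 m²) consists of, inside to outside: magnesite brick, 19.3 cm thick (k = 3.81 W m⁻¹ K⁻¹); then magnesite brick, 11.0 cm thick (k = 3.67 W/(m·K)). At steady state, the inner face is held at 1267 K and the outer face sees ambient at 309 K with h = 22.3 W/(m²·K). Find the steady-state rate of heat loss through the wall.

Q = 166 kW

Resistance network (inner→outer):
  R_magnesite brick = L/(kA) = 0.193/(3.81·21.8) = 0.002324 K/W
  R_magnesite brick = L/(kA) = 0.110/(3.67·21.8) = 0.001375 K/W
  R_conv,out = 1/(hA) = 1/(22.3·21.8) = 0.002057 K/W
ΣR = 0.002324 + 0.001375 + 0.002057 = 0.005756 K/W
Q = ΔT/ΣR = (1267 K − 309 K)/0.005756 = 1.66×10^5 W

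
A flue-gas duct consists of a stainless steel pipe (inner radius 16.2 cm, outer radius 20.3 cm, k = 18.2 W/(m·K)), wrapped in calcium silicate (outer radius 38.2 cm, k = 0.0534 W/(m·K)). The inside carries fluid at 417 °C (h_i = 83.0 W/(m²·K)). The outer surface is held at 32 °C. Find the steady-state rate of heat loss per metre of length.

Q' = 203 W/m

Treat each layer as a resistance in series:
  R'_conv,in = 1/(2πr h) = 1/(2π·0.162·83.0) = 0.01184 m·K/W
  R'_stainless steel = ln(0.203/0.162)/(2πk) = 0.2256/(2π·18.2) = 0.001973 m·K/W
  R'_calcium silicate = ln(0.382/0.203)/(2πk) = 0.6322/(2π·0.0534) = 1.884 m·K/W
ΣR = 0.01184 + 0.001973 + 1.884 = 1.898 m·K/W
Q' = ΔT/ΣR = (417 °C − 32 °C)/1.898 = 203 W/m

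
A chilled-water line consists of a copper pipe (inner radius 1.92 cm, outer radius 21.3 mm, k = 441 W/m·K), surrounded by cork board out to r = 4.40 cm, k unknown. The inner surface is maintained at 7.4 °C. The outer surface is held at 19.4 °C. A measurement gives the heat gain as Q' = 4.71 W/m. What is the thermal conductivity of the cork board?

ΣR = ΔT/Q' = |7.4 − 19.4|/4.71 = 2.548 m·K/W
Known resistances:
  R'_copper = ln(0.0213/0.0192)/(2πk) = 0.1038/(2π·441) = 3.746×10^-5 m·K/W
R_cork board = ΣR − ΣR_known = 2.548 − 3.746×10^-5 = 2.548 m·K/W
ln(r₂/r₁)/(2πk) = 2.548 ⇒ k = 0.7255/(2π·2.548) = 0.0453 W/m·K

k = 0.0453 W/m·K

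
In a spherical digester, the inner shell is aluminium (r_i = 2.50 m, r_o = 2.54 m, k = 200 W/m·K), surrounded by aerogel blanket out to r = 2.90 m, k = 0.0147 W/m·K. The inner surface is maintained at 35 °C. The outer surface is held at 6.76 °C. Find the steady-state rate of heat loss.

Q = 107 W

Treat each layer as a resistance in series:
  R_aluminium = (1/2.50 − 1/2.54)/(4πk) = 0.006299/(4π·200) = 2.506×10^-6 K/W
  R_aerogel blanket = (1/2.54 − 1/2.90)/(4πk) = 0.04887/(4π·0.0147) = 0.2646 K/W
ΣR = 2.506×10^-6 + 0.2646 = 0.2646 K/W
Q = ΔT/ΣR = (35 °C − 6.76 °C)/0.2646 = 107 W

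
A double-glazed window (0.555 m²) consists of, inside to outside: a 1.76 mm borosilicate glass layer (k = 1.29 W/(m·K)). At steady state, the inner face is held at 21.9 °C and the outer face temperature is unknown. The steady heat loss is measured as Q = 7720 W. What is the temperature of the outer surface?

T_out = 2.92 °C

Sum the resistances:
  R_borosilicate glass = L/(kA) = 0.00176/(1.29·0.555) = 0.002458 K/W
ΣR = 0.002458 K/W
ΔT = Q·ΣR = 7720 × 0.002458 = 18.98 K
Heat flows outward, so T_out = T_in − ΔT = 21.9 − 18.98 = 2.92 °C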